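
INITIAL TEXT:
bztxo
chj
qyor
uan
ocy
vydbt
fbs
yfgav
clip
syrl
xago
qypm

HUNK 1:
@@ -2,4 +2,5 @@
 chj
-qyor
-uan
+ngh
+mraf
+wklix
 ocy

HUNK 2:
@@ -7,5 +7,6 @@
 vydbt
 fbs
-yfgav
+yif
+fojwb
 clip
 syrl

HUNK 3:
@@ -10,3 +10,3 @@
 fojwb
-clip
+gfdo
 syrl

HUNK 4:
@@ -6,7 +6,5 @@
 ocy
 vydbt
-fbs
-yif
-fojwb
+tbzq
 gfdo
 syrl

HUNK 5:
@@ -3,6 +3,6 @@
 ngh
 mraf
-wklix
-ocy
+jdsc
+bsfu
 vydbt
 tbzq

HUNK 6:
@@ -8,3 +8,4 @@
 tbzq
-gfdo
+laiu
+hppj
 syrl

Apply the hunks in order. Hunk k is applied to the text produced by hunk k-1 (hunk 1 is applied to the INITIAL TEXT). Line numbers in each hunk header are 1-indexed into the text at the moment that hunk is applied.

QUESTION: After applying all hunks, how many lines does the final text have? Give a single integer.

Answer: 13

Derivation:
Hunk 1: at line 2 remove [qyor,uan] add [ngh,mraf,wklix] -> 13 lines: bztxo chj ngh mraf wklix ocy vydbt fbs yfgav clip syrl xago qypm
Hunk 2: at line 7 remove [yfgav] add [yif,fojwb] -> 14 lines: bztxo chj ngh mraf wklix ocy vydbt fbs yif fojwb clip syrl xago qypm
Hunk 3: at line 10 remove [clip] add [gfdo] -> 14 lines: bztxo chj ngh mraf wklix ocy vydbt fbs yif fojwb gfdo syrl xago qypm
Hunk 4: at line 6 remove [fbs,yif,fojwb] add [tbzq] -> 12 lines: bztxo chj ngh mraf wklix ocy vydbt tbzq gfdo syrl xago qypm
Hunk 5: at line 3 remove [wklix,ocy] add [jdsc,bsfu] -> 12 lines: bztxo chj ngh mraf jdsc bsfu vydbt tbzq gfdo syrl xago qypm
Hunk 6: at line 8 remove [gfdo] add [laiu,hppj] -> 13 lines: bztxo chj ngh mraf jdsc bsfu vydbt tbzq laiu hppj syrl xago qypm
Final line count: 13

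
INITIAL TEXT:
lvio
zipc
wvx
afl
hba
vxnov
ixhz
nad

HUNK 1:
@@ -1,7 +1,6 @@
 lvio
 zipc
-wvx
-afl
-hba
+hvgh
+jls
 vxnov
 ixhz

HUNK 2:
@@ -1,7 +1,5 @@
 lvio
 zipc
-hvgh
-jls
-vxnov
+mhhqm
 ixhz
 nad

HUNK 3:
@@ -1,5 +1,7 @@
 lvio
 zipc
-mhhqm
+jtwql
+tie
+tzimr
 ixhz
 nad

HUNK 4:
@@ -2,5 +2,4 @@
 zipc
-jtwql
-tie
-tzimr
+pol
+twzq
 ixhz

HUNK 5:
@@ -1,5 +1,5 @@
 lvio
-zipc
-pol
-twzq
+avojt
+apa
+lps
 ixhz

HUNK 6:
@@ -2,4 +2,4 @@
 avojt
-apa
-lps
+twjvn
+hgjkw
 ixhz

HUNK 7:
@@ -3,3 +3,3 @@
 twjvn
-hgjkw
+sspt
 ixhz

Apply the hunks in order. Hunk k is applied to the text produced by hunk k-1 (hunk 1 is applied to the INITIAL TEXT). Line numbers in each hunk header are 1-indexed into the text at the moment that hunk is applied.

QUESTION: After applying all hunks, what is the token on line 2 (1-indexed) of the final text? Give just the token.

Answer: avojt

Derivation:
Hunk 1: at line 1 remove [wvx,afl,hba] add [hvgh,jls] -> 7 lines: lvio zipc hvgh jls vxnov ixhz nad
Hunk 2: at line 1 remove [hvgh,jls,vxnov] add [mhhqm] -> 5 lines: lvio zipc mhhqm ixhz nad
Hunk 3: at line 1 remove [mhhqm] add [jtwql,tie,tzimr] -> 7 lines: lvio zipc jtwql tie tzimr ixhz nad
Hunk 4: at line 2 remove [jtwql,tie,tzimr] add [pol,twzq] -> 6 lines: lvio zipc pol twzq ixhz nad
Hunk 5: at line 1 remove [zipc,pol,twzq] add [avojt,apa,lps] -> 6 lines: lvio avojt apa lps ixhz nad
Hunk 6: at line 2 remove [apa,lps] add [twjvn,hgjkw] -> 6 lines: lvio avojt twjvn hgjkw ixhz nad
Hunk 7: at line 3 remove [hgjkw] add [sspt] -> 6 lines: lvio avojt twjvn sspt ixhz nad
Final line 2: avojt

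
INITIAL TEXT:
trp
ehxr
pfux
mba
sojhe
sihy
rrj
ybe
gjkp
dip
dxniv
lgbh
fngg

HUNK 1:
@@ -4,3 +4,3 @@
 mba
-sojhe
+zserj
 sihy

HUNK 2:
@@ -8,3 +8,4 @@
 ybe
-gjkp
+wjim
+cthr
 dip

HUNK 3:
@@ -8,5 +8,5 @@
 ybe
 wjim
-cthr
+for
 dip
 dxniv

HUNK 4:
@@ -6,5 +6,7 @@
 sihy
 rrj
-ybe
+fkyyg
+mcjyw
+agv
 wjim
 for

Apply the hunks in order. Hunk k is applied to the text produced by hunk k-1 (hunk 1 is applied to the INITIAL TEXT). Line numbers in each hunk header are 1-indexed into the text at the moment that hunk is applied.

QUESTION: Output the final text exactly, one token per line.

Answer: trp
ehxr
pfux
mba
zserj
sihy
rrj
fkyyg
mcjyw
agv
wjim
for
dip
dxniv
lgbh
fngg

Derivation:
Hunk 1: at line 4 remove [sojhe] add [zserj] -> 13 lines: trp ehxr pfux mba zserj sihy rrj ybe gjkp dip dxniv lgbh fngg
Hunk 2: at line 8 remove [gjkp] add [wjim,cthr] -> 14 lines: trp ehxr pfux mba zserj sihy rrj ybe wjim cthr dip dxniv lgbh fngg
Hunk 3: at line 8 remove [cthr] add [for] -> 14 lines: trp ehxr pfux mba zserj sihy rrj ybe wjim for dip dxniv lgbh fngg
Hunk 4: at line 6 remove [ybe] add [fkyyg,mcjyw,agv] -> 16 lines: trp ehxr pfux mba zserj sihy rrj fkyyg mcjyw agv wjim for dip dxniv lgbh fngg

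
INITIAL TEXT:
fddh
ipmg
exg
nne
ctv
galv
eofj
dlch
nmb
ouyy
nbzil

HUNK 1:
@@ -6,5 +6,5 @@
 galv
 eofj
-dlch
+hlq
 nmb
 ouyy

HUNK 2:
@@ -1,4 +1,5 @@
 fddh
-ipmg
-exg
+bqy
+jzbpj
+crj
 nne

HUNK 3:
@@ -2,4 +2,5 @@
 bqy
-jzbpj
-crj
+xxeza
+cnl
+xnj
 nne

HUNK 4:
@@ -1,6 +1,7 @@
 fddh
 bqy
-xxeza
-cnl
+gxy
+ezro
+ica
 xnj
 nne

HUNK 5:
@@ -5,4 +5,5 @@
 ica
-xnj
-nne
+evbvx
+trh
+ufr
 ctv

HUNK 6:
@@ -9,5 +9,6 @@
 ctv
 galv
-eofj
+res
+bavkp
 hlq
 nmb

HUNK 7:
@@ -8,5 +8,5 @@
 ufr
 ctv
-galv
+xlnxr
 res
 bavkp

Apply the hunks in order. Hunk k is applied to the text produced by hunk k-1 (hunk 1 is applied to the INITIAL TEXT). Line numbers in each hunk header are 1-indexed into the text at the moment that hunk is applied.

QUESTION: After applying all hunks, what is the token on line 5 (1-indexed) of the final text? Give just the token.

Answer: ica

Derivation:
Hunk 1: at line 6 remove [dlch] add [hlq] -> 11 lines: fddh ipmg exg nne ctv galv eofj hlq nmb ouyy nbzil
Hunk 2: at line 1 remove [ipmg,exg] add [bqy,jzbpj,crj] -> 12 lines: fddh bqy jzbpj crj nne ctv galv eofj hlq nmb ouyy nbzil
Hunk 3: at line 2 remove [jzbpj,crj] add [xxeza,cnl,xnj] -> 13 lines: fddh bqy xxeza cnl xnj nne ctv galv eofj hlq nmb ouyy nbzil
Hunk 4: at line 1 remove [xxeza,cnl] add [gxy,ezro,ica] -> 14 lines: fddh bqy gxy ezro ica xnj nne ctv galv eofj hlq nmb ouyy nbzil
Hunk 5: at line 5 remove [xnj,nne] add [evbvx,trh,ufr] -> 15 lines: fddh bqy gxy ezro ica evbvx trh ufr ctv galv eofj hlq nmb ouyy nbzil
Hunk 6: at line 9 remove [eofj] add [res,bavkp] -> 16 lines: fddh bqy gxy ezro ica evbvx trh ufr ctv galv res bavkp hlq nmb ouyy nbzil
Hunk 7: at line 8 remove [galv] add [xlnxr] -> 16 lines: fddh bqy gxy ezro ica evbvx trh ufr ctv xlnxr res bavkp hlq nmb ouyy nbzil
Final line 5: ica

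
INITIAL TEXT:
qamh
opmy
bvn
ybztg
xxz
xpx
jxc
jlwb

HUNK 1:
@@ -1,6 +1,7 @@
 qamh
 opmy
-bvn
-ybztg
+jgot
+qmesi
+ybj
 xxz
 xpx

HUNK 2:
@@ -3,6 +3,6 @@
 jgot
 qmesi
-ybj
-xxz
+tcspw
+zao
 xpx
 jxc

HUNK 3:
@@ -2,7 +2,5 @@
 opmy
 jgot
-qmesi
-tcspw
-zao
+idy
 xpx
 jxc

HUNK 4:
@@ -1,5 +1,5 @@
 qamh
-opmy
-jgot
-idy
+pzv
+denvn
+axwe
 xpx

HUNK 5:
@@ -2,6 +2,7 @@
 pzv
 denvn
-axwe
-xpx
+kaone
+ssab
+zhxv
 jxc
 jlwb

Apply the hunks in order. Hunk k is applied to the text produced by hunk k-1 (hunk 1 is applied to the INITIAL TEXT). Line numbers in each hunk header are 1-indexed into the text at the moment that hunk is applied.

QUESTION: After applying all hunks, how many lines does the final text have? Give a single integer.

Hunk 1: at line 1 remove [bvn,ybztg] add [jgot,qmesi,ybj] -> 9 lines: qamh opmy jgot qmesi ybj xxz xpx jxc jlwb
Hunk 2: at line 3 remove [ybj,xxz] add [tcspw,zao] -> 9 lines: qamh opmy jgot qmesi tcspw zao xpx jxc jlwb
Hunk 3: at line 2 remove [qmesi,tcspw,zao] add [idy] -> 7 lines: qamh opmy jgot idy xpx jxc jlwb
Hunk 4: at line 1 remove [opmy,jgot,idy] add [pzv,denvn,axwe] -> 7 lines: qamh pzv denvn axwe xpx jxc jlwb
Hunk 5: at line 2 remove [axwe,xpx] add [kaone,ssab,zhxv] -> 8 lines: qamh pzv denvn kaone ssab zhxv jxc jlwb
Final line count: 8

Answer: 8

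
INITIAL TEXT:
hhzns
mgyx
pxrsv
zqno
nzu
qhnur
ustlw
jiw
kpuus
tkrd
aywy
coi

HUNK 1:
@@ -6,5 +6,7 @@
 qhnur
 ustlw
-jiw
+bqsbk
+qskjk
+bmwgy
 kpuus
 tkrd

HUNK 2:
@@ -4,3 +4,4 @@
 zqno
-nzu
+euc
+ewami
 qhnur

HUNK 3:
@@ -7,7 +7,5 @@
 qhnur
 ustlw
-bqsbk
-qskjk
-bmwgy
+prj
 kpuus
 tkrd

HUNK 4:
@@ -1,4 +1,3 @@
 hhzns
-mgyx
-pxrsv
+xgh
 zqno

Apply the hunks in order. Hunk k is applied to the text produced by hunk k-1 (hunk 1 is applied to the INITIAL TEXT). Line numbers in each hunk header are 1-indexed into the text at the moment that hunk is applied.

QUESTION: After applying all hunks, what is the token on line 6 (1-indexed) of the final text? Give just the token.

Answer: qhnur

Derivation:
Hunk 1: at line 6 remove [jiw] add [bqsbk,qskjk,bmwgy] -> 14 lines: hhzns mgyx pxrsv zqno nzu qhnur ustlw bqsbk qskjk bmwgy kpuus tkrd aywy coi
Hunk 2: at line 4 remove [nzu] add [euc,ewami] -> 15 lines: hhzns mgyx pxrsv zqno euc ewami qhnur ustlw bqsbk qskjk bmwgy kpuus tkrd aywy coi
Hunk 3: at line 7 remove [bqsbk,qskjk,bmwgy] add [prj] -> 13 lines: hhzns mgyx pxrsv zqno euc ewami qhnur ustlw prj kpuus tkrd aywy coi
Hunk 4: at line 1 remove [mgyx,pxrsv] add [xgh] -> 12 lines: hhzns xgh zqno euc ewami qhnur ustlw prj kpuus tkrd aywy coi
Final line 6: qhnur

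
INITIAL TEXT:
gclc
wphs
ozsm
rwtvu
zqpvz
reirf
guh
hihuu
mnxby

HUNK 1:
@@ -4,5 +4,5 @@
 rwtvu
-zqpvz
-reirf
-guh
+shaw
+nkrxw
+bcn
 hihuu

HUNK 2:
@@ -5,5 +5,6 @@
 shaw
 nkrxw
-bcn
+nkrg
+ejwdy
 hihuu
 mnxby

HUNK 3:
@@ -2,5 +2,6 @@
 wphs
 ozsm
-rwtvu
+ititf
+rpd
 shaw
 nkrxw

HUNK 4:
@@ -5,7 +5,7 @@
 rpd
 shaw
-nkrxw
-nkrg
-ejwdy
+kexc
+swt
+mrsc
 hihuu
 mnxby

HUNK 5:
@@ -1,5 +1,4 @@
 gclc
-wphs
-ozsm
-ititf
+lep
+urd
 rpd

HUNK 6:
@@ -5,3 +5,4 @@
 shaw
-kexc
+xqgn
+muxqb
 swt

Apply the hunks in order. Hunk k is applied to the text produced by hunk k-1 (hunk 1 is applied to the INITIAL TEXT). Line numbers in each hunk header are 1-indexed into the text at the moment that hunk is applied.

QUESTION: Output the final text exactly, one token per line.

Answer: gclc
lep
urd
rpd
shaw
xqgn
muxqb
swt
mrsc
hihuu
mnxby

Derivation:
Hunk 1: at line 4 remove [zqpvz,reirf,guh] add [shaw,nkrxw,bcn] -> 9 lines: gclc wphs ozsm rwtvu shaw nkrxw bcn hihuu mnxby
Hunk 2: at line 5 remove [bcn] add [nkrg,ejwdy] -> 10 lines: gclc wphs ozsm rwtvu shaw nkrxw nkrg ejwdy hihuu mnxby
Hunk 3: at line 2 remove [rwtvu] add [ititf,rpd] -> 11 lines: gclc wphs ozsm ititf rpd shaw nkrxw nkrg ejwdy hihuu mnxby
Hunk 4: at line 5 remove [nkrxw,nkrg,ejwdy] add [kexc,swt,mrsc] -> 11 lines: gclc wphs ozsm ititf rpd shaw kexc swt mrsc hihuu mnxby
Hunk 5: at line 1 remove [wphs,ozsm,ititf] add [lep,urd] -> 10 lines: gclc lep urd rpd shaw kexc swt mrsc hihuu mnxby
Hunk 6: at line 5 remove [kexc] add [xqgn,muxqb] -> 11 lines: gclc lep urd rpd shaw xqgn muxqb swt mrsc hihuu mnxby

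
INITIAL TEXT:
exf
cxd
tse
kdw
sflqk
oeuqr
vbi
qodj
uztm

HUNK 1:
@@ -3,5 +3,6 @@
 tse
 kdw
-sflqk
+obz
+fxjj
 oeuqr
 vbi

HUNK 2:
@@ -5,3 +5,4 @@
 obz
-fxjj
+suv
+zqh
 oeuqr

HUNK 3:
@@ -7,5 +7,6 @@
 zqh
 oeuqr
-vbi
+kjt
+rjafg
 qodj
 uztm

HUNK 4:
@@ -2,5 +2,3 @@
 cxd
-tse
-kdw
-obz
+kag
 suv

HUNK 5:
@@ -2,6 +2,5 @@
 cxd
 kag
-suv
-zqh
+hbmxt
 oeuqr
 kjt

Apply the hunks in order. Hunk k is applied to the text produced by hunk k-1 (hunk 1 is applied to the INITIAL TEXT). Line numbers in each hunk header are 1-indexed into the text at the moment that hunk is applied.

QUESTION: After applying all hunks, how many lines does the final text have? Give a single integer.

Answer: 9

Derivation:
Hunk 1: at line 3 remove [sflqk] add [obz,fxjj] -> 10 lines: exf cxd tse kdw obz fxjj oeuqr vbi qodj uztm
Hunk 2: at line 5 remove [fxjj] add [suv,zqh] -> 11 lines: exf cxd tse kdw obz suv zqh oeuqr vbi qodj uztm
Hunk 3: at line 7 remove [vbi] add [kjt,rjafg] -> 12 lines: exf cxd tse kdw obz suv zqh oeuqr kjt rjafg qodj uztm
Hunk 4: at line 2 remove [tse,kdw,obz] add [kag] -> 10 lines: exf cxd kag suv zqh oeuqr kjt rjafg qodj uztm
Hunk 5: at line 2 remove [suv,zqh] add [hbmxt] -> 9 lines: exf cxd kag hbmxt oeuqr kjt rjafg qodj uztm
Final line count: 9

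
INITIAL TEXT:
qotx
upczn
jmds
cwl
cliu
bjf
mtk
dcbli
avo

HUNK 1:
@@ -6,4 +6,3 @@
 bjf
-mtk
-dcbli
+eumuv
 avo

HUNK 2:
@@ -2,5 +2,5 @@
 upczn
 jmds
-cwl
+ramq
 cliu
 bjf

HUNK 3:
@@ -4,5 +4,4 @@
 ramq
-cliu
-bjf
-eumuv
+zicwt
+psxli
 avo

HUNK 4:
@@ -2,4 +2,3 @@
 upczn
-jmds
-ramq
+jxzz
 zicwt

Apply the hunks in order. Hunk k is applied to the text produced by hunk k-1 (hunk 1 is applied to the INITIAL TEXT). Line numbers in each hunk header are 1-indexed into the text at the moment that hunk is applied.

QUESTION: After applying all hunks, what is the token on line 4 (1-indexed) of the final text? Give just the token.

Answer: zicwt

Derivation:
Hunk 1: at line 6 remove [mtk,dcbli] add [eumuv] -> 8 lines: qotx upczn jmds cwl cliu bjf eumuv avo
Hunk 2: at line 2 remove [cwl] add [ramq] -> 8 lines: qotx upczn jmds ramq cliu bjf eumuv avo
Hunk 3: at line 4 remove [cliu,bjf,eumuv] add [zicwt,psxli] -> 7 lines: qotx upczn jmds ramq zicwt psxli avo
Hunk 4: at line 2 remove [jmds,ramq] add [jxzz] -> 6 lines: qotx upczn jxzz zicwt psxli avo
Final line 4: zicwt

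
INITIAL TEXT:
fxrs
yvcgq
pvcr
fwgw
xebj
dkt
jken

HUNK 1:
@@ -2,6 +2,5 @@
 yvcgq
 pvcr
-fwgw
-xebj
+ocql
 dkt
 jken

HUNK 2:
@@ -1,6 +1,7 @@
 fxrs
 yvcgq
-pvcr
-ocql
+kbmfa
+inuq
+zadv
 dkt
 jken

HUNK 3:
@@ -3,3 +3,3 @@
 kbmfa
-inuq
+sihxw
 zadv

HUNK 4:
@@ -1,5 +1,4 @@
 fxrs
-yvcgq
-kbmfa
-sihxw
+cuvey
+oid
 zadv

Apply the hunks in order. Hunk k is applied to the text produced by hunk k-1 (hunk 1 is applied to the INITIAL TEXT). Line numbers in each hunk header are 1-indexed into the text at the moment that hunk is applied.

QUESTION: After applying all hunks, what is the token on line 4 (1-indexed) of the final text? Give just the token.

Hunk 1: at line 2 remove [fwgw,xebj] add [ocql] -> 6 lines: fxrs yvcgq pvcr ocql dkt jken
Hunk 2: at line 1 remove [pvcr,ocql] add [kbmfa,inuq,zadv] -> 7 lines: fxrs yvcgq kbmfa inuq zadv dkt jken
Hunk 3: at line 3 remove [inuq] add [sihxw] -> 7 lines: fxrs yvcgq kbmfa sihxw zadv dkt jken
Hunk 4: at line 1 remove [yvcgq,kbmfa,sihxw] add [cuvey,oid] -> 6 lines: fxrs cuvey oid zadv dkt jken
Final line 4: zadv

Answer: zadv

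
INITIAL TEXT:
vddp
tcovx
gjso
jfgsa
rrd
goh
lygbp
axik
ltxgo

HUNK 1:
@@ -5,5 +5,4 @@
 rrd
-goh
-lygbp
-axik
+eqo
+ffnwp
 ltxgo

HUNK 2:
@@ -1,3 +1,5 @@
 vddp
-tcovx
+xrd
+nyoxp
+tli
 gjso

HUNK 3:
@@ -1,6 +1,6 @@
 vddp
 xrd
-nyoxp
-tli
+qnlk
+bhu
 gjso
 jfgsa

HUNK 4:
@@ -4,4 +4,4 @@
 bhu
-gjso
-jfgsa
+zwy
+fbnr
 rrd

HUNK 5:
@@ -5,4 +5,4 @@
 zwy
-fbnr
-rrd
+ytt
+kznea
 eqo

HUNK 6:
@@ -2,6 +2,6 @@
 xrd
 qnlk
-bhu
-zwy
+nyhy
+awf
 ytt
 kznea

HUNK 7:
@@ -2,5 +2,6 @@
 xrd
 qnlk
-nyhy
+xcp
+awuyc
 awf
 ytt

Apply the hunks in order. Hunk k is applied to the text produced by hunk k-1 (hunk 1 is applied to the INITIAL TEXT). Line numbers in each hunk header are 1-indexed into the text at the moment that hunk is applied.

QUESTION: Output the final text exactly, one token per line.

Answer: vddp
xrd
qnlk
xcp
awuyc
awf
ytt
kznea
eqo
ffnwp
ltxgo

Derivation:
Hunk 1: at line 5 remove [goh,lygbp,axik] add [eqo,ffnwp] -> 8 lines: vddp tcovx gjso jfgsa rrd eqo ffnwp ltxgo
Hunk 2: at line 1 remove [tcovx] add [xrd,nyoxp,tli] -> 10 lines: vddp xrd nyoxp tli gjso jfgsa rrd eqo ffnwp ltxgo
Hunk 3: at line 1 remove [nyoxp,tli] add [qnlk,bhu] -> 10 lines: vddp xrd qnlk bhu gjso jfgsa rrd eqo ffnwp ltxgo
Hunk 4: at line 4 remove [gjso,jfgsa] add [zwy,fbnr] -> 10 lines: vddp xrd qnlk bhu zwy fbnr rrd eqo ffnwp ltxgo
Hunk 5: at line 5 remove [fbnr,rrd] add [ytt,kznea] -> 10 lines: vddp xrd qnlk bhu zwy ytt kznea eqo ffnwp ltxgo
Hunk 6: at line 2 remove [bhu,zwy] add [nyhy,awf] -> 10 lines: vddp xrd qnlk nyhy awf ytt kznea eqo ffnwp ltxgo
Hunk 7: at line 2 remove [nyhy] add [xcp,awuyc] -> 11 lines: vddp xrd qnlk xcp awuyc awf ytt kznea eqo ffnwp ltxgo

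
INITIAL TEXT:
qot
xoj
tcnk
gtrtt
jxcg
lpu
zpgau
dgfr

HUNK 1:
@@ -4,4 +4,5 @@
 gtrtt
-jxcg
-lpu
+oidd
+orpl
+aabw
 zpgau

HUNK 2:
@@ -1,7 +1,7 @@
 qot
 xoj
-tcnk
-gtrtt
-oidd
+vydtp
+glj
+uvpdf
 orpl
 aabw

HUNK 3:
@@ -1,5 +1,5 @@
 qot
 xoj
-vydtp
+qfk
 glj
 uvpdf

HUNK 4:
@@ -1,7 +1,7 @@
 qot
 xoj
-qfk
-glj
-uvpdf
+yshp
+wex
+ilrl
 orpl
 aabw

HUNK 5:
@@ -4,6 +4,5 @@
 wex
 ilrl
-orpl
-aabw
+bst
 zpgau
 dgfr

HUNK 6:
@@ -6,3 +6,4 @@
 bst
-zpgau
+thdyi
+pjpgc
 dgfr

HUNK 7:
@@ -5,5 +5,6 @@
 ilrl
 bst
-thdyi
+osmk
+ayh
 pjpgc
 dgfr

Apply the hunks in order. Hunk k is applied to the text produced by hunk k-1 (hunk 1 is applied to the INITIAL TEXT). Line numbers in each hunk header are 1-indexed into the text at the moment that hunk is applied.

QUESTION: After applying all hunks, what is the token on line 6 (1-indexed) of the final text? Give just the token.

Answer: bst

Derivation:
Hunk 1: at line 4 remove [jxcg,lpu] add [oidd,orpl,aabw] -> 9 lines: qot xoj tcnk gtrtt oidd orpl aabw zpgau dgfr
Hunk 2: at line 1 remove [tcnk,gtrtt,oidd] add [vydtp,glj,uvpdf] -> 9 lines: qot xoj vydtp glj uvpdf orpl aabw zpgau dgfr
Hunk 3: at line 1 remove [vydtp] add [qfk] -> 9 lines: qot xoj qfk glj uvpdf orpl aabw zpgau dgfr
Hunk 4: at line 1 remove [qfk,glj,uvpdf] add [yshp,wex,ilrl] -> 9 lines: qot xoj yshp wex ilrl orpl aabw zpgau dgfr
Hunk 5: at line 4 remove [orpl,aabw] add [bst] -> 8 lines: qot xoj yshp wex ilrl bst zpgau dgfr
Hunk 6: at line 6 remove [zpgau] add [thdyi,pjpgc] -> 9 lines: qot xoj yshp wex ilrl bst thdyi pjpgc dgfr
Hunk 7: at line 5 remove [thdyi] add [osmk,ayh] -> 10 lines: qot xoj yshp wex ilrl bst osmk ayh pjpgc dgfr
Final line 6: bst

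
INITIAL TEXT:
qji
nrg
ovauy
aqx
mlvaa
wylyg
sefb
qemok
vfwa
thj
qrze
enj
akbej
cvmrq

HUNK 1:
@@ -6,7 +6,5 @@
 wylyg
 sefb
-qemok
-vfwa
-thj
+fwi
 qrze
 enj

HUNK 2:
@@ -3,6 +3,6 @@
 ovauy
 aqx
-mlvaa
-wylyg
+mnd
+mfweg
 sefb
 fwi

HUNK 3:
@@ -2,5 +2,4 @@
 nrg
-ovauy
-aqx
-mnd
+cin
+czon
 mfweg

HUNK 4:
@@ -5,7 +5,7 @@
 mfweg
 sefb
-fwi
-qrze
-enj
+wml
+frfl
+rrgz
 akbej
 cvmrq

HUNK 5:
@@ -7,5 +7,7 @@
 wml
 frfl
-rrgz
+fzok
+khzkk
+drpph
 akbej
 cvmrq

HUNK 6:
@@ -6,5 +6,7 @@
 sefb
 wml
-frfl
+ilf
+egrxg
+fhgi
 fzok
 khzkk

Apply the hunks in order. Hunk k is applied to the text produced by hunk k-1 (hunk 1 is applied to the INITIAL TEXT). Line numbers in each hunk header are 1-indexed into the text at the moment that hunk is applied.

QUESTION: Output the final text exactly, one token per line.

Answer: qji
nrg
cin
czon
mfweg
sefb
wml
ilf
egrxg
fhgi
fzok
khzkk
drpph
akbej
cvmrq

Derivation:
Hunk 1: at line 6 remove [qemok,vfwa,thj] add [fwi] -> 12 lines: qji nrg ovauy aqx mlvaa wylyg sefb fwi qrze enj akbej cvmrq
Hunk 2: at line 3 remove [mlvaa,wylyg] add [mnd,mfweg] -> 12 lines: qji nrg ovauy aqx mnd mfweg sefb fwi qrze enj akbej cvmrq
Hunk 3: at line 2 remove [ovauy,aqx,mnd] add [cin,czon] -> 11 lines: qji nrg cin czon mfweg sefb fwi qrze enj akbej cvmrq
Hunk 4: at line 5 remove [fwi,qrze,enj] add [wml,frfl,rrgz] -> 11 lines: qji nrg cin czon mfweg sefb wml frfl rrgz akbej cvmrq
Hunk 5: at line 7 remove [rrgz] add [fzok,khzkk,drpph] -> 13 lines: qji nrg cin czon mfweg sefb wml frfl fzok khzkk drpph akbej cvmrq
Hunk 6: at line 6 remove [frfl] add [ilf,egrxg,fhgi] -> 15 lines: qji nrg cin czon mfweg sefb wml ilf egrxg fhgi fzok khzkk drpph akbej cvmrq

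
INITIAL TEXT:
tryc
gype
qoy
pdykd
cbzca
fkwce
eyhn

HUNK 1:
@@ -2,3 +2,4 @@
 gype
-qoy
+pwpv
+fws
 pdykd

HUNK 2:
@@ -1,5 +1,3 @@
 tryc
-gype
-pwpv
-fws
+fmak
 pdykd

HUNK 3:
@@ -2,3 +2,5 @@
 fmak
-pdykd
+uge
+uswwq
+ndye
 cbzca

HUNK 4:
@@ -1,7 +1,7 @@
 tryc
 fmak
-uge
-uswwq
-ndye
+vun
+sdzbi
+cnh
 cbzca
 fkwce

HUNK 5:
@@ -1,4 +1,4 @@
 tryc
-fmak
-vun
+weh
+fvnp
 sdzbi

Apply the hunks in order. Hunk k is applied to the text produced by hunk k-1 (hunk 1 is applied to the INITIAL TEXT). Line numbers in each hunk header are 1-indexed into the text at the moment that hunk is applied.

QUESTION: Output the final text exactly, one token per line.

Hunk 1: at line 2 remove [qoy] add [pwpv,fws] -> 8 lines: tryc gype pwpv fws pdykd cbzca fkwce eyhn
Hunk 2: at line 1 remove [gype,pwpv,fws] add [fmak] -> 6 lines: tryc fmak pdykd cbzca fkwce eyhn
Hunk 3: at line 2 remove [pdykd] add [uge,uswwq,ndye] -> 8 lines: tryc fmak uge uswwq ndye cbzca fkwce eyhn
Hunk 4: at line 1 remove [uge,uswwq,ndye] add [vun,sdzbi,cnh] -> 8 lines: tryc fmak vun sdzbi cnh cbzca fkwce eyhn
Hunk 5: at line 1 remove [fmak,vun] add [weh,fvnp] -> 8 lines: tryc weh fvnp sdzbi cnh cbzca fkwce eyhn

Answer: tryc
weh
fvnp
sdzbi
cnh
cbzca
fkwce
eyhn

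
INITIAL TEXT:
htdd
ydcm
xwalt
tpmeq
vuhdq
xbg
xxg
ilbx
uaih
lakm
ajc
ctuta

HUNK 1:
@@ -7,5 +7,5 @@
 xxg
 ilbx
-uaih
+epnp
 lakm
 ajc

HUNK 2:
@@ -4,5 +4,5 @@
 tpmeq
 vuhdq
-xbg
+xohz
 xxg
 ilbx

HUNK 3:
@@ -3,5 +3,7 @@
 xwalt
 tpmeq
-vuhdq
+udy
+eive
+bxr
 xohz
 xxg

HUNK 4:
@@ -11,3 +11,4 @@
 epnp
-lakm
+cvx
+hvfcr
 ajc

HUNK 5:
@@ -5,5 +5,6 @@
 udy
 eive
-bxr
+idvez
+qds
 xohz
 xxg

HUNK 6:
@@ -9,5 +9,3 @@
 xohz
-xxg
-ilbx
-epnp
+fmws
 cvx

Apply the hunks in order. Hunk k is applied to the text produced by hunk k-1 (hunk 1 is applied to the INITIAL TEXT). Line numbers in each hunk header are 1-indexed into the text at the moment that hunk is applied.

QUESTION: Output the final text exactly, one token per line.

Hunk 1: at line 7 remove [uaih] add [epnp] -> 12 lines: htdd ydcm xwalt tpmeq vuhdq xbg xxg ilbx epnp lakm ajc ctuta
Hunk 2: at line 4 remove [xbg] add [xohz] -> 12 lines: htdd ydcm xwalt tpmeq vuhdq xohz xxg ilbx epnp lakm ajc ctuta
Hunk 3: at line 3 remove [vuhdq] add [udy,eive,bxr] -> 14 lines: htdd ydcm xwalt tpmeq udy eive bxr xohz xxg ilbx epnp lakm ajc ctuta
Hunk 4: at line 11 remove [lakm] add [cvx,hvfcr] -> 15 lines: htdd ydcm xwalt tpmeq udy eive bxr xohz xxg ilbx epnp cvx hvfcr ajc ctuta
Hunk 5: at line 5 remove [bxr] add [idvez,qds] -> 16 lines: htdd ydcm xwalt tpmeq udy eive idvez qds xohz xxg ilbx epnp cvx hvfcr ajc ctuta
Hunk 6: at line 9 remove [xxg,ilbx,epnp] add [fmws] -> 14 lines: htdd ydcm xwalt tpmeq udy eive idvez qds xohz fmws cvx hvfcr ajc ctuta

Answer: htdd
ydcm
xwalt
tpmeq
udy
eive
idvez
qds
xohz
fmws
cvx
hvfcr
ajc
ctuta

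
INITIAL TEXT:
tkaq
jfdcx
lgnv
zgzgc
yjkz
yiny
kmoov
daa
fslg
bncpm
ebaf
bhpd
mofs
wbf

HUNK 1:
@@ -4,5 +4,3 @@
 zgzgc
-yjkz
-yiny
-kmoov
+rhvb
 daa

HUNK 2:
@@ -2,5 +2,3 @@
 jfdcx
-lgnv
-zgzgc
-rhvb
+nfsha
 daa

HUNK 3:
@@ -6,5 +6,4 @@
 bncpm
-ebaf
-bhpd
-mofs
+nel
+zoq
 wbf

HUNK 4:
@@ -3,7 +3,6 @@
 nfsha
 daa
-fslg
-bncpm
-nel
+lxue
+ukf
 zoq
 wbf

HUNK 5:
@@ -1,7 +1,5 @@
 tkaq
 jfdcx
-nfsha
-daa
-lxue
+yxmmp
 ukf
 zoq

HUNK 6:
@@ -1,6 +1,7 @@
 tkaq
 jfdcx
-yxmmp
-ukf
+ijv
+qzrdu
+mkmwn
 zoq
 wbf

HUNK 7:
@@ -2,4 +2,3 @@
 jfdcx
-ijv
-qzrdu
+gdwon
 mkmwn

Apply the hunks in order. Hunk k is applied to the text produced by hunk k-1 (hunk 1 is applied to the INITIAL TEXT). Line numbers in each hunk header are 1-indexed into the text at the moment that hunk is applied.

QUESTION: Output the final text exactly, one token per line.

Answer: tkaq
jfdcx
gdwon
mkmwn
zoq
wbf

Derivation:
Hunk 1: at line 4 remove [yjkz,yiny,kmoov] add [rhvb] -> 12 lines: tkaq jfdcx lgnv zgzgc rhvb daa fslg bncpm ebaf bhpd mofs wbf
Hunk 2: at line 2 remove [lgnv,zgzgc,rhvb] add [nfsha] -> 10 lines: tkaq jfdcx nfsha daa fslg bncpm ebaf bhpd mofs wbf
Hunk 3: at line 6 remove [ebaf,bhpd,mofs] add [nel,zoq] -> 9 lines: tkaq jfdcx nfsha daa fslg bncpm nel zoq wbf
Hunk 4: at line 3 remove [fslg,bncpm,nel] add [lxue,ukf] -> 8 lines: tkaq jfdcx nfsha daa lxue ukf zoq wbf
Hunk 5: at line 1 remove [nfsha,daa,lxue] add [yxmmp] -> 6 lines: tkaq jfdcx yxmmp ukf zoq wbf
Hunk 6: at line 1 remove [yxmmp,ukf] add [ijv,qzrdu,mkmwn] -> 7 lines: tkaq jfdcx ijv qzrdu mkmwn zoq wbf
Hunk 7: at line 2 remove [ijv,qzrdu] add [gdwon] -> 6 lines: tkaq jfdcx gdwon mkmwn zoq wbf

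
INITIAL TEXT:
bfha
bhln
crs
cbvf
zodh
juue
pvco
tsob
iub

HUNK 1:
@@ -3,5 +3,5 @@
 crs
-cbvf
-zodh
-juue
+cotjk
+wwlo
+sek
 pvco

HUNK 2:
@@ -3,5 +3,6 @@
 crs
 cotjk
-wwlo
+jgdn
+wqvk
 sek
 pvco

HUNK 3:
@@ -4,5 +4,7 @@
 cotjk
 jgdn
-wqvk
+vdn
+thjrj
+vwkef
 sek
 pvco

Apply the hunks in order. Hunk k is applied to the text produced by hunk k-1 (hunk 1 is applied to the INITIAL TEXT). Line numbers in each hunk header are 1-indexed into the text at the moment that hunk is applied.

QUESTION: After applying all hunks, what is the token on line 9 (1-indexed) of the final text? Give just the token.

Answer: sek

Derivation:
Hunk 1: at line 3 remove [cbvf,zodh,juue] add [cotjk,wwlo,sek] -> 9 lines: bfha bhln crs cotjk wwlo sek pvco tsob iub
Hunk 2: at line 3 remove [wwlo] add [jgdn,wqvk] -> 10 lines: bfha bhln crs cotjk jgdn wqvk sek pvco tsob iub
Hunk 3: at line 4 remove [wqvk] add [vdn,thjrj,vwkef] -> 12 lines: bfha bhln crs cotjk jgdn vdn thjrj vwkef sek pvco tsob iub
Final line 9: sek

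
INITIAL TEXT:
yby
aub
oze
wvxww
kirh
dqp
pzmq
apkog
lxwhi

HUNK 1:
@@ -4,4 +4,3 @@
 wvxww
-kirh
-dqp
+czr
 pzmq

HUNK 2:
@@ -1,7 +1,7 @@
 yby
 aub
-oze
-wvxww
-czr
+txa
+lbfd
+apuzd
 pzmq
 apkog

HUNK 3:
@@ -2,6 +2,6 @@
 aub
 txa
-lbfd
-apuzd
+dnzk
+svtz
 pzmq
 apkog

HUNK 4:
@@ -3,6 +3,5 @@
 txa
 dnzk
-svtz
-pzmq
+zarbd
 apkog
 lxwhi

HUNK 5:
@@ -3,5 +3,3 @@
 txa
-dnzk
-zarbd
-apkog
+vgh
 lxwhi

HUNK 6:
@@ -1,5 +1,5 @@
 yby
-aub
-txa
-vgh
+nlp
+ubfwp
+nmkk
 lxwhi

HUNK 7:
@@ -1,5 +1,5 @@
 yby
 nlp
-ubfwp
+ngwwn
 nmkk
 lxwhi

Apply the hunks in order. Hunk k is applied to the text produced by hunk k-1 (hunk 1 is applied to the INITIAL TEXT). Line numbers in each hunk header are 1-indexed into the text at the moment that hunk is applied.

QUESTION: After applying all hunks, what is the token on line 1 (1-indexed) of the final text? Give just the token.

Answer: yby

Derivation:
Hunk 1: at line 4 remove [kirh,dqp] add [czr] -> 8 lines: yby aub oze wvxww czr pzmq apkog lxwhi
Hunk 2: at line 1 remove [oze,wvxww,czr] add [txa,lbfd,apuzd] -> 8 lines: yby aub txa lbfd apuzd pzmq apkog lxwhi
Hunk 3: at line 2 remove [lbfd,apuzd] add [dnzk,svtz] -> 8 lines: yby aub txa dnzk svtz pzmq apkog lxwhi
Hunk 4: at line 3 remove [svtz,pzmq] add [zarbd] -> 7 lines: yby aub txa dnzk zarbd apkog lxwhi
Hunk 5: at line 3 remove [dnzk,zarbd,apkog] add [vgh] -> 5 lines: yby aub txa vgh lxwhi
Hunk 6: at line 1 remove [aub,txa,vgh] add [nlp,ubfwp,nmkk] -> 5 lines: yby nlp ubfwp nmkk lxwhi
Hunk 7: at line 1 remove [ubfwp] add [ngwwn] -> 5 lines: yby nlp ngwwn nmkk lxwhi
Final line 1: yby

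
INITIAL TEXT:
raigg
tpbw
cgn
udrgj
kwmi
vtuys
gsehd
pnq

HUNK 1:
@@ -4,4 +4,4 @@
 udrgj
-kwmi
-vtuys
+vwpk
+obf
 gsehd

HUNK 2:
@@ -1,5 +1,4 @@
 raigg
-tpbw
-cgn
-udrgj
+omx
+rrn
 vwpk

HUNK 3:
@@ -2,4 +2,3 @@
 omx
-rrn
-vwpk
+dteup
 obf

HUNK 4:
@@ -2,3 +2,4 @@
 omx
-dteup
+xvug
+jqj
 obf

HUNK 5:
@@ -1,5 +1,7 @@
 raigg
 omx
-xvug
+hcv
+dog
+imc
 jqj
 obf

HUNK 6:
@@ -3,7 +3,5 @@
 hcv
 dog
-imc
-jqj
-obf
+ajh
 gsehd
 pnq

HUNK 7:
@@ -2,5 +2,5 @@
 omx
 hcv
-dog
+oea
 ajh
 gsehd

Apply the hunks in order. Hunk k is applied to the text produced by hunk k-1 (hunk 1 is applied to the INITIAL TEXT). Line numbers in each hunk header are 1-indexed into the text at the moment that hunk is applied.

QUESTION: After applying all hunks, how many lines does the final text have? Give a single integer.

Hunk 1: at line 4 remove [kwmi,vtuys] add [vwpk,obf] -> 8 lines: raigg tpbw cgn udrgj vwpk obf gsehd pnq
Hunk 2: at line 1 remove [tpbw,cgn,udrgj] add [omx,rrn] -> 7 lines: raigg omx rrn vwpk obf gsehd pnq
Hunk 3: at line 2 remove [rrn,vwpk] add [dteup] -> 6 lines: raigg omx dteup obf gsehd pnq
Hunk 4: at line 2 remove [dteup] add [xvug,jqj] -> 7 lines: raigg omx xvug jqj obf gsehd pnq
Hunk 5: at line 1 remove [xvug] add [hcv,dog,imc] -> 9 lines: raigg omx hcv dog imc jqj obf gsehd pnq
Hunk 6: at line 3 remove [imc,jqj,obf] add [ajh] -> 7 lines: raigg omx hcv dog ajh gsehd pnq
Hunk 7: at line 2 remove [dog] add [oea] -> 7 lines: raigg omx hcv oea ajh gsehd pnq
Final line count: 7

Answer: 7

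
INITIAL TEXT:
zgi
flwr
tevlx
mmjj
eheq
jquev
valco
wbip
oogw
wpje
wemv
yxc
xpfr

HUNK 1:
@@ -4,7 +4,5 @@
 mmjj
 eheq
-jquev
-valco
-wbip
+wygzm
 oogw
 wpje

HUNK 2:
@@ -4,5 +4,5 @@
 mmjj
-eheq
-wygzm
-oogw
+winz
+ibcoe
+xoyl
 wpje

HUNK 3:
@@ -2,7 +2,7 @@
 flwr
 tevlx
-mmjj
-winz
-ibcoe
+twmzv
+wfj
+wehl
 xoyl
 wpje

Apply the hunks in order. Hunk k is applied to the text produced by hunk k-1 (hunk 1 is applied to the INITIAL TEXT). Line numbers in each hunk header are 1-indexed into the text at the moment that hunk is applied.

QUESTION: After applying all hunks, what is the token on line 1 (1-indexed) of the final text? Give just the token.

Hunk 1: at line 4 remove [jquev,valco,wbip] add [wygzm] -> 11 lines: zgi flwr tevlx mmjj eheq wygzm oogw wpje wemv yxc xpfr
Hunk 2: at line 4 remove [eheq,wygzm,oogw] add [winz,ibcoe,xoyl] -> 11 lines: zgi flwr tevlx mmjj winz ibcoe xoyl wpje wemv yxc xpfr
Hunk 3: at line 2 remove [mmjj,winz,ibcoe] add [twmzv,wfj,wehl] -> 11 lines: zgi flwr tevlx twmzv wfj wehl xoyl wpje wemv yxc xpfr
Final line 1: zgi

Answer: zgi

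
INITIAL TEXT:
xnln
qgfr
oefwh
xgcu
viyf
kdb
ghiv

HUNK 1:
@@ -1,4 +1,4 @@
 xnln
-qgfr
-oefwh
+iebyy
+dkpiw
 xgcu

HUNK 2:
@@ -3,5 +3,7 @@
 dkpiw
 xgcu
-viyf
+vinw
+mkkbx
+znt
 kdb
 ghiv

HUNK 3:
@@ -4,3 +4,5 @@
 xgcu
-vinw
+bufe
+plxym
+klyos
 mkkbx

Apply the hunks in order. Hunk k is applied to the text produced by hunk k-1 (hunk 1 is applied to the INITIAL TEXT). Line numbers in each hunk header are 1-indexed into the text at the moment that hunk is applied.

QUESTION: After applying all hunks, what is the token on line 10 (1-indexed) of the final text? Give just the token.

Answer: kdb

Derivation:
Hunk 1: at line 1 remove [qgfr,oefwh] add [iebyy,dkpiw] -> 7 lines: xnln iebyy dkpiw xgcu viyf kdb ghiv
Hunk 2: at line 3 remove [viyf] add [vinw,mkkbx,znt] -> 9 lines: xnln iebyy dkpiw xgcu vinw mkkbx znt kdb ghiv
Hunk 3: at line 4 remove [vinw] add [bufe,plxym,klyos] -> 11 lines: xnln iebyy dkpiw xgcu bufe plxym klyos mkkbx znt kdb ghiv
Final line 10: kdb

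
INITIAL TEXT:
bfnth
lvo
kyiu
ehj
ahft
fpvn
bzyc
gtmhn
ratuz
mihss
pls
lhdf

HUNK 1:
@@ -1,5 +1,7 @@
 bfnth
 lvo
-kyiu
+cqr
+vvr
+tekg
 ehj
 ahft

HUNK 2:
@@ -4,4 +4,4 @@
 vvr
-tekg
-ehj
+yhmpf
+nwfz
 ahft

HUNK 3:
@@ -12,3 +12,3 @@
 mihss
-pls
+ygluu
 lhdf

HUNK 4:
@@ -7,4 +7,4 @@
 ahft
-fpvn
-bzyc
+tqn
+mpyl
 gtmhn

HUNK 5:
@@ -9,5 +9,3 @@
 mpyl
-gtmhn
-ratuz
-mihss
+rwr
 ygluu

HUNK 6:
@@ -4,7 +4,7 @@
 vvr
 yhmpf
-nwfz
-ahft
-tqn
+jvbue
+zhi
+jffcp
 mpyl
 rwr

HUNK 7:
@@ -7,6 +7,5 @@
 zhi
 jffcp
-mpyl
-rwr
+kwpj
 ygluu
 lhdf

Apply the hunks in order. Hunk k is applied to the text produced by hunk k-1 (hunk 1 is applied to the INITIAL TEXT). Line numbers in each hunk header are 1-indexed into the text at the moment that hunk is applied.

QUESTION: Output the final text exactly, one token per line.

Answer: bfnth
lvo
cqr
vvr
yhmpf
jvbue
zhi
jffcp
kwpj
ygluu
lhdf

Derivation:
Hunk 1: at line 1 remove [kyiu] add [cqr,vvr,tekg] -> 14 lines: bfnth lvo cqr vvr tekg ehj ahft fpvn bzyc gtmhn ratuz mihss pls lhdf
Hunk 2: at line 4 remove [tekg,ehj] add [yhmpf,nwfz] -> 14 lines: bfnth lvo cqr vvr yhmpf nwfz ahft fpvn bzyc gtmhn ratuz mihss pls lhdf
Hunk 3: at line 12 remove [pls] add [ygluu] -> 14 lines: bfnth lvo cqr vvr yhmpf nwfz ahft fpvn bzyc gtmhn ratuz mihss ygluu lhdf
Hunk 4: at line 7 remove [fpvn,bzyc] add [tqn,mpyl] -> 14 lines: bfnth lvo cqr vvr yhmpf nwfz ahft tqn mpyl gtmhn ratuz mihss ygluu lhdf
Hunk 5: at line 9 remove [gtmhn,ratuz,mihss] add [rwr] -> 12 lines: bfnth lvo cqr vvr yhmpf nwfz ahft tqn mpyl rwr ygluu lhdf
Hunk 6: at line 4 remove [nwfz,ahft,tqn] add [jvbue,zhi,jffcp] -> 12 lines: bfnth lvo cqr vvr yhmpf jvbue zhi jffcp mpyl rwr ygluu lhdf
Hunk 7: at line 7 remove [mpyl,rwr] add [kwpj] -> 11 lines: bfnth lvo cqr vvr yhmpf jvbue zhi jffcp kwpj ygluu lhdf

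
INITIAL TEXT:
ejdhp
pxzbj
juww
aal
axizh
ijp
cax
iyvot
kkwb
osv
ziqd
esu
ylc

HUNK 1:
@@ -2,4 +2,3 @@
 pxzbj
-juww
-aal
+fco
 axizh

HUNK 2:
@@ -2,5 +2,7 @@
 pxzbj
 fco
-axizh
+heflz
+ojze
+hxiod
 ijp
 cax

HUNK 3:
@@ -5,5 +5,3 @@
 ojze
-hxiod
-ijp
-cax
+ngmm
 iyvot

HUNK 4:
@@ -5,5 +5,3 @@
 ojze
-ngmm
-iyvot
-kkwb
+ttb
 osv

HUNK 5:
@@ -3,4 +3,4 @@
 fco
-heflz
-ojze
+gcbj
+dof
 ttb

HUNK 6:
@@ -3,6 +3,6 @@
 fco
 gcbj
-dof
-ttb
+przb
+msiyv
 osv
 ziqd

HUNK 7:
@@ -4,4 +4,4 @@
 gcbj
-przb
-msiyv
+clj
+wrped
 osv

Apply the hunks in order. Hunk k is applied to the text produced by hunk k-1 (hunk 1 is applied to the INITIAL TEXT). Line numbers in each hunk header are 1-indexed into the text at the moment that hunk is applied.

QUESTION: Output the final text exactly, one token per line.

Hunk 1: at line 2 remove [juww,aal] add [fco] -> 12 lines: ejdhp pxzbj fco axizh ijp cax iyvot kkwb osv ziqd esu ylc
Hunk 2: at line 2 remove [axizh] add [heflz,ojze,hxiod] -> 14 lines: ejdhp pxzbj fco heflz ojze hxiod ijp cax iyvot kkwb osv ziqd esu ylc
Hunk 3: at line 5 remove [hxiod,ijp,cax] add [ngmm] -> 12 lines: ejdhp pxzbj fco heflz ojze ngmm iyvot kkwb osv ziqd esu ylc
Hunk 4: at line 5 remove [ngmm,iyvot,kkwb] add [ttb] -> 10 lines: ejdhp pxzbj fco heflz ojze ttb osv ziqd esu ylc
Hunk 5: at line 3 remove [heflz,ojze] add [gcbj,dof] -> 10 lines: ejdhp pxzbj fco gcbj dof ttb osv ziqd esu ylc
Hunk 6: at line 3 remove [dof,ttb] add [przb,msiyv] -> 10 lines: ejdhp pxzbj fco gcbj przb msiyv osv ziqd esu ylc
Hunk 7: at line 4 remove [przb,msiyv] add [clj,wrped] -> 10 lines: ejdhp pxzbj fco gcbj clj wrped osv ziqd esu ylc

Answer: ejdhp
pxzbj
fco
gcbj
clj
wrped
osv
ziqd
esu
ylc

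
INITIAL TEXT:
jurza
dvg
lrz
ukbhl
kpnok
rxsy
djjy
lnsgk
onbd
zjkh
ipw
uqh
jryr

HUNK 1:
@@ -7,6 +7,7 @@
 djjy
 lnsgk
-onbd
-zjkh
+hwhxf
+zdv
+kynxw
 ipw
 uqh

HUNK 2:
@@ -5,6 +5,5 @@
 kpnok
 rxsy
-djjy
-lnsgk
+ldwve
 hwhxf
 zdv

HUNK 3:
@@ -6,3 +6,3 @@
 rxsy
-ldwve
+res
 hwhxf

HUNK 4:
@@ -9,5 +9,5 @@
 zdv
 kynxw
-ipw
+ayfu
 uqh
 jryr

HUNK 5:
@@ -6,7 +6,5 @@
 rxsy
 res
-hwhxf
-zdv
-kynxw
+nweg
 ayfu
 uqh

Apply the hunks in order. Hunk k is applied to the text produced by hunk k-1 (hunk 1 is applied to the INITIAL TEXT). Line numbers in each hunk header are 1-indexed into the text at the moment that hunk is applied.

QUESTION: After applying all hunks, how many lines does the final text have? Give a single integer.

Answer: 11

Derivation:
Hunk 1: at line 7 remove [onbd,zjkh] add [hwhxf,zdv,kynxw] -> 14 lines: jurza dvg lrz ukbhl kpnok rxsy djjy lnsgk hwhxf zdv kynxw ipw uqh jryr
Hunk 2: at line 5 remove [djjy,lnsgk] add [ldwve] -> 13 lines: jurza dvg lrz ukbhl kpnok rxsy ldwve hwhxf zdv kynxw ipw uqh jryr
Hunk 3: at line 6 remove [ldwve] add [res] -> 13 lines: jurza dvg lrz ukbhl kpnok rxsy res hwhxf zdv kynxw ipw uqh jryr
Hunk 4: at line 9 remove [ipw] add [ayfu] -> 13 lines: jurza dvg lrz ukbhl kpnok rxsy res hwhxf zdv kynxw ayfu uqh jryr
Hunk 5: at line 6 remove [hwhxf,zdv,kynxw] add [nweg] -> 11 lines: jurza dvg lrz ukbhl kpnok rxsy res nweg ayfu uqh jryr
Final line count: 11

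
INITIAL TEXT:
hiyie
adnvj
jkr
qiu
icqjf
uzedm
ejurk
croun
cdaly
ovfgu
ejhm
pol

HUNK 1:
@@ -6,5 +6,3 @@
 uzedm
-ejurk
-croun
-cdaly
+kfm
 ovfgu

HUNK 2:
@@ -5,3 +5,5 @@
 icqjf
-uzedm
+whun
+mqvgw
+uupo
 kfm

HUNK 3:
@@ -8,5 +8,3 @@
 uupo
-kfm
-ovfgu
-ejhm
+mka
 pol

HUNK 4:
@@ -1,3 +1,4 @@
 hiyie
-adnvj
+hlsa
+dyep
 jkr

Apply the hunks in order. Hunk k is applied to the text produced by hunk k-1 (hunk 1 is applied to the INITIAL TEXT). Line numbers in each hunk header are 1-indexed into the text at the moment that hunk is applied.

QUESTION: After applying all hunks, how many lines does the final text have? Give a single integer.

Answer: 11

Derivation:
Hunk 1: at line 6 remove [ejurk,croun,cdaly] add [kfm] -> 10 lines: hiyie adnvj jkr qiu icqjf uzedm kfm ovfgu ejhm pol
Hunk 2: at line 5 remove [uzedm] add [whun,mqvgw,uupo] -> 12 lines: hiyie adnvj jkr qiu icqjf whun mqvgw uupo kfm ovfgu ejhm pol
Hunk 3: at line 8 remove [kfm,ovfgu,ejhm] add [mka] -> 10 lines: hiyie adnvj jkr qiu icqjf whun mqvgw uupo mka pol
Hunk 4: at line 1 remove [adnvj] add [hlsa,dyep] -> 11 lines: hiyie hlsa dyep jkr qiu icqjf whun mqvgw uupo mka pol
Final line count: 11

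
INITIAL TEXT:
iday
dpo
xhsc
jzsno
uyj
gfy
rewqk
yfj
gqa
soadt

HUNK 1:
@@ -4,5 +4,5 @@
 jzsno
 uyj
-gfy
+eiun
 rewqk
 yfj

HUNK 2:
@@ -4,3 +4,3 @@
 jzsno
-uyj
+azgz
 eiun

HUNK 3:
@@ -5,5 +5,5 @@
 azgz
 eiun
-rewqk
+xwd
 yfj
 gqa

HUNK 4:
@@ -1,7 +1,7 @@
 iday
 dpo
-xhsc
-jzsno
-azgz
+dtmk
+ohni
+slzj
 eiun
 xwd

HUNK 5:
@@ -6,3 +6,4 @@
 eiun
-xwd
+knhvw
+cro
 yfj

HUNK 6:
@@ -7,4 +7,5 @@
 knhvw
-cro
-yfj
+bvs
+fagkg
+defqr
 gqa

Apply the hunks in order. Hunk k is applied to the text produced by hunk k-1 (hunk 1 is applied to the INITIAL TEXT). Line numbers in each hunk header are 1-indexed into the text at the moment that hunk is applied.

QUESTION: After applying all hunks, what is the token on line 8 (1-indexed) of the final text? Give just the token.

Answer: bvs

Derivation:
Hunk 1: at line 4 remove [gfy] add [eiun] -> 10 lines: iday dpo xhsc jzsno uyj eiun rewqk yfj gqa soadt
Hunk 2: at line 4 remove [uyj] add [azgz] -> 10 lines: iday dpo xhsc jzsno azgz eiun rewqk yfj gqa soadt
Hunk 3: at line 5 remove [rewqk] add [xwd] -> 10 lines: iday dpo xhsc jzsno azgz eiun xwd yfj gqa soadt
Hunk 4: at line 1 remove [xhsc,jzsno,azgz] add [dtmk,ohni,slzj] -> 10 lines: iday dpo dtmk ohni slzj eiun xwd yfj gqa soadt
Hunk 5: at line 6 remove [xwd] add [knhvw,cro] -> 11 lines: iday dpo dtmk ohni slzj eiun knhvw cro yfj gqa soadt
Hunk 6: at line 7 remove [cro,yfj] add [bvs,fagkg,defqr] -> 12 lines: iday dpo dtmk ohni slzj eiun knhvw bvs fagkg defqr gqa soadt
Final line 8: bvs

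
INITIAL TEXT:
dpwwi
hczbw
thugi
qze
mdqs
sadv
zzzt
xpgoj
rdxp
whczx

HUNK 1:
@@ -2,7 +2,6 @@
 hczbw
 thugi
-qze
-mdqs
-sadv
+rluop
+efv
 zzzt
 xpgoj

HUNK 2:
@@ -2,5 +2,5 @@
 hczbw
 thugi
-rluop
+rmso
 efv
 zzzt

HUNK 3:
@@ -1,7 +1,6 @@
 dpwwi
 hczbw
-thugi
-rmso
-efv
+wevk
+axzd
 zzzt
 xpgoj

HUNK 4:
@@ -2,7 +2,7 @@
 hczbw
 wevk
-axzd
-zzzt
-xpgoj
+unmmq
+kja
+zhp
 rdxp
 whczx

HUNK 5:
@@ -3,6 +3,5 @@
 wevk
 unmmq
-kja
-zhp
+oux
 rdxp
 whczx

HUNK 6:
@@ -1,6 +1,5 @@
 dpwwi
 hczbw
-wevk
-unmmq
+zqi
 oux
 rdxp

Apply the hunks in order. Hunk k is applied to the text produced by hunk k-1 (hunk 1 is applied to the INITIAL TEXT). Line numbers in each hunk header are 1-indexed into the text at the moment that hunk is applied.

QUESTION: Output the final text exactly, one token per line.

Hunk 1: at line 2 remove [qze,mdqs,sadv] add [rluop,efv] -> 9 lines: dpwwi hczbw thugi rluop efv zzzt xpgoj rdxp whczx
Hunk 2: at line 2 remove [rluop] add [rmso] -> 9 lines: dpwwi hczbw thugi rmso efv zzzt xpgoj rdxp whczx
Hunk 3: at line 1 remove [thugi,rmso,efv] add [wevk,axzd] -> 8 lines: dpwwi hczbw wevk axzd zzzt xpgoj rdxp whczx
Hunk 4: at line 2 remove [axzd,zzzt,xpgoj] add [unmmq,kja,zhp] -> 8 lines: dpwwi hczbw wevk unmmq kja zhp rdxp whczx
Hunk 5: at line 3 remove [kja,zhp] add [oux] -> 7 lines: dpwwi hczbw wevk unmmq oux rdxp whczx
Hunk 6: at line 1 remove [wevk,unmmq] add [zqi] -> 6 lines: dpwwi hczbw zqi oux rdxp whczx

Answer: dpwwi
hczbw
zqi
oux
rdxp
whczx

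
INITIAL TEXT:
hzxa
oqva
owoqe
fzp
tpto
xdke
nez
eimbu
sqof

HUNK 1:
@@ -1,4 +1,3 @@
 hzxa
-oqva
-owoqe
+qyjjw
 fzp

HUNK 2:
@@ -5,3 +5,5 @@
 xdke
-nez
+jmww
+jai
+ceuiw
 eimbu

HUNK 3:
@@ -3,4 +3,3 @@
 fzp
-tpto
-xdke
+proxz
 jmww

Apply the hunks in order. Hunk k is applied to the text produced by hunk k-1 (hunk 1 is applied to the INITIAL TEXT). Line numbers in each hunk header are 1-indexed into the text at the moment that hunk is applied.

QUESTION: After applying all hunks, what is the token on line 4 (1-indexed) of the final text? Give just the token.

Answer: proxz

Derivation:
Hunk 1: at line 1 remove [oqva,owoqe] add [qyjjw] -> 8 lines: hzxa qyjjw fzp tpto xdke nez eimbu sqof
Hunk 2: at line 5 remove [nez] add [jmww,jai,ceuiw] -> 10 lines: hzxa qyjjw fzp tpto xdke jmww jai ceuiw eimbu sqof
Hunk 3: at line 3 remove [tpto,xdke] add [proxz] -> 9 lines: hzxa qyjjw fzp proxz jmww jai ceuiw eimbu sqof
Final line 4: proxz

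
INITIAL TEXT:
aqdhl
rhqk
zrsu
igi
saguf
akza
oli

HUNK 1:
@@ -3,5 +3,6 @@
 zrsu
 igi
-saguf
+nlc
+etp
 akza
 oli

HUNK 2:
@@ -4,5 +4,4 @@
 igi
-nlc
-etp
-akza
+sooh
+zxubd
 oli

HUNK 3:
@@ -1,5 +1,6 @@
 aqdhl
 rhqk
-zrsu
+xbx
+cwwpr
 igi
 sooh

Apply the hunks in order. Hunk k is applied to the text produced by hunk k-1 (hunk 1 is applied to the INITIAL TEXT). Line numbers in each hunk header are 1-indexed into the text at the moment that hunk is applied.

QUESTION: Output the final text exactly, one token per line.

Answer: aqdhl
rhqk
xbx
cwwpr
igi
sooh
zxubd
oli

Derivation:
Hunk 1: at line 3 remove [saguf] add [nlc,etp] -> 8 lines: aqdhl rhqk zrsu igi nlc etp akza oli
Hunk 2: at line 4 remove [nlc,etp,akza] add [sooh,zxubd] -> 7 lines: aqdhl rhqk zrsu igi sooh zxubd oli
Hunk 3: at line 1 remove [zrsu] add [xbx,cwwpr] -> 8 lines: aqdhl rhqk xbx cwwpr igi sooh zxubd oli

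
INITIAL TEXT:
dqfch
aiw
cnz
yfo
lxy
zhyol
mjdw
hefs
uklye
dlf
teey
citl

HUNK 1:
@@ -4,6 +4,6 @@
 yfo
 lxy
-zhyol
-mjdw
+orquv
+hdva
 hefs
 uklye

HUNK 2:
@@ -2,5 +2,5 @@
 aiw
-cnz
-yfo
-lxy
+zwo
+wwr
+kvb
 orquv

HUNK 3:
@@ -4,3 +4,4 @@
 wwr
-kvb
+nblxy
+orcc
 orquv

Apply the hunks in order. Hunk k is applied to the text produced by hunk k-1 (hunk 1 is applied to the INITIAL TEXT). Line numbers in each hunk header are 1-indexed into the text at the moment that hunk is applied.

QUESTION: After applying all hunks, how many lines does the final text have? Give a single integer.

Answer: 13

Derivation:
Hunk 1: at line 4 remove [zhyol,mjdw] add [orquv,hdva] -> 12 lines: dqfch aiw cnz yfo lxy orquv hdva hefs uklye dlf teey citl
Hunk 2: at line 2 remove [cnz,yfo,lxy] add [zwo,wwr,kvb] -> 12 lines: dqfch aiw zwo wwr kvb orquv hdva hefs uklye dlf teey citl
Hunk 3: at line 4 remove [kvb] add [nblxy,orcc] -> 13 lines: dqfch aiw zwo wwr nblxy orcc orquv hdva hefs uklye dlf teey citl
Final line count: 13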